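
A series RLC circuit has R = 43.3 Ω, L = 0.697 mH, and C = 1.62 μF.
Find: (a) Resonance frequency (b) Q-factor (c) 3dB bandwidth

Step 1 — Resonance: ω₀ = 1/√(LC) = 1/√(0.000697·1.62e-06) = 2.976e+04 rad/s.
Step 2 — f₀ = ω₀/(2π) = 4736 Hz.
Step 3 — Series Q: Q = ω₀L/R = 2.976e+04·0.000697/43.3 = 0.479.
Step 4 — Bandwidth: Δω = ω₀/Q = 6.212e+04 rad/s; BW = Δω/(2π) = 9887 Hz.

(a) f₀ = 4736 Hz  (b) Q = 0.479  (c) BW = 9887 Hz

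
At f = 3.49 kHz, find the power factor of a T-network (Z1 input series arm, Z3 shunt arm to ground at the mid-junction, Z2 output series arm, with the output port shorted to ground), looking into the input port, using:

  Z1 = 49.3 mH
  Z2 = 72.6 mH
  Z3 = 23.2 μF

Step 1 — Angular frequency: ω = 2π·f = 2π·3490 = 2.193e+04 rad/s.
Step 2 — Component impedances:
  Z1: Z = jωL = j·2.193e+04·0.0493 = 0 + j1081 Ω
  Z2: Z = jωL = j·2.193e+04·0.0726 = 0 + j1592 Ω
  Z3: Z = 1/(jωC) = -j/(ω·C) = 0 - j1.966 Ω
Step 3 — With the output port shorted to ground, the output series arm Z2 runs from the junction to ground; the shunt arm Z3 also runs from the junction to ground. They appear in parallel: Z3 || Z2 = 0 - j1.968 Ω.
Step 4 — Series with input arm Z1: Z_in = Z1 + (Z3 || Z2) = 0 + j1079 Ω = 1079∠90.0° Ω.
Step 5 — Power factor: PF = cos(φ) = Re(Z)/|Z| = 0/1079 = 0.
Step 6 — Type: Im(Z) = 1079 ⇒ lagging (phase φ = 90.0°).

PF = 0 (lagging, φ = 90.0°)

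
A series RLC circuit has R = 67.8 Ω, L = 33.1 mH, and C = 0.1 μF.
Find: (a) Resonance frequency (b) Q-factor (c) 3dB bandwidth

Step 1 — Resonance: ω₀ = 1/√(LC) = 1/√(0.0331·1e-07) = 1.738e+04 rad/s.
Step 2 — f₀ = ω₀/(2π) = 2766 Hz.
Step 3 — Series Q: Q = ω₀L/R = 1.738e+04·0.0331/67.8 = 8.486.
Step 4 — Bandwidth: Δω = ω₀/Q = 2048 rad/s; BW = Δω/(2π) = 326 Hz.

(a) f₀ = 2766 Hz  (b) Q = 8.486  (c) BW = 326 Hz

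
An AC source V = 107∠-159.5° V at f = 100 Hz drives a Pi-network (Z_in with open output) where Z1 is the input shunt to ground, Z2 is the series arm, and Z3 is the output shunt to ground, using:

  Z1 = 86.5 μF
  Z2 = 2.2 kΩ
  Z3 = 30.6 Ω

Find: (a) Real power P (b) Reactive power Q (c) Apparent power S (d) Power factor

Step 1 — Angular frequency: ω = 2π·f = 2π·100 = 628.3 rad/s.
Step 2 — Component impedances:
  Z1: Z = 1/(jωC) = -j/(ω·C) = 0 - j18.4 Ω
  Z2: Z = R = 2200 Ω
  Z3: Z = R = 30.6 Ω
Step 3 — With open output, the series arm Z2 and the output shunt Z3 appear in series to ground: Z2 + Z3 = 2231 Ω.
Step 4 — Parallel with input shunt Z1: Z_in = Z1 || (Z2 + Z3) = 0.1518 - j18.4 Ω = 18.4∠-89.5° Ω.
Step 5 — Source phasor: V = 107∠-159.5° V = -100.2 - j37.47 V.
Step 6 — Current: I = V / Z = 1.992 - j5.464 A = 5.816∠-70.0° A.
Step 7 — Complex power: S = V·I* = 5.133 - j622.2 VA.
Step 8 — Real power: P = Re(S) = 5.133 W.
Step 9 — Reactive power: Q = Im(S) = -622.2 VAR.
Step 10 — Apparent power: |S| = 622.3 VA.
Step 11 — Power factor: PF = P/|S| = 0.008248 (leading).

(a) P = 5.133 W  (b) Q = -622.2 VAR  (c) S = 622.3 VA  (d) PF = 0.008248 (leading)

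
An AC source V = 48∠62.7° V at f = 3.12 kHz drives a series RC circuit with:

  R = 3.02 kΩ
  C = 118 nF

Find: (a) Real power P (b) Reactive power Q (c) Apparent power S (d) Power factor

Step 1 — Angular frequency: ω = 2π·f = 2π·3120 = 1.96e+04 rad/s.
Step 2 — Component impedances:
  R: Z = R = 3020 Ω
  C: Z = 1/(jωC) = -j/(ω·C) = 0 - j432.3 Ω
Step 3 — Series combination: Z_total = R + C = 3020 - j432.3 Ω = 3051∠-8.1° Ω.
Step 4 — Source phasor: V = 48∠62.7° V = 22.02 + j42.65 V.
Step 5 — Current: I = V / Z = 0.005162 + j0.01486 A = 0.01573∠70.8° A.
Step 6 — Complex power: S = V·I* = 0.7476 - j0.107 VA.
Step 7 — Real power: P = Re(S) = 0.7476 W.
Step 8 — Reactive power: Q = Im(S) = -0.107 VAR.
Step 9 — Apparent power: |S| = 0.7552 VA.
Step 10 — Power factor: PF = P/|S| = 0.9899 (leading).

(a) P = 0.7476 W  (b) Q = -0.107 VAR  (c) S = 0.7552 VA  (d) PF = 0.9899 (leading)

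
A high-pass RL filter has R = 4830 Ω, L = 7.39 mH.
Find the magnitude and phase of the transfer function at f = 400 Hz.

Step 1 — Angular frequency: ω = 2π·400 = 2513 rad/s.
Step 2 — Transfer function: H(jω) = jωL/(R + jωL).
Step 3 — Numerator jωL = j·18.57; denominator R + jωL = 4830 + j18.57.
Step 4 — H = 1.479e-05 + j0.003845.
Step 5 — Magnitude: |H| = 0.003845 (-48.3 dB); phase: φ = 89.8°.

|H| = 0.003845 (-48.3 dB), φ = 89.8°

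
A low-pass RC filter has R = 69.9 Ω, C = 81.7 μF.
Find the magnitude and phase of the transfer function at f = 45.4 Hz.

Step 1 — Angular frequency: ω = 2π·45.4 = 285.3 rad/s.
Step 2 — Transfer function: H(jω) = 1/(1 + jωRC).
Step 3 — Denominator: 1 + jωRC = 1 + j·285.3·69.9·8.17e-05 = 1 + j1.629.
Step 4 — H = 0.2737 - j0.4459.
Step 5 — Magnitude: |H| = 0.5232 (-5.6 dB); phase: φ = -58.5°.

|H| = 0.5232 (-5.6 dB), φ = -58.5°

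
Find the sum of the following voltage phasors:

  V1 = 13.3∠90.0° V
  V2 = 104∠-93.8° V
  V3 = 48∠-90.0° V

Step 1 — Convert each phasor to rectangular form:
  V1 = 13.3·(cos(90.0°) + j·sin(90.0°)) = 0 + j13.3 V
  V2 = 104·(cos(-93.8°) + j·sin(-93.8°)) = -6.892 - j103.8 V
  V3 = 48·(cos(-90.0°) + j·sin(-90.0°)) = 0 - j48 V
Step 2 — Sum components: V_total = -6.892 - j138.5 V.
Step 3 — Convert to polar: |V_total| = 138.6 V, ∠V_total = -92.8°.

V_total = 138.6∠-92.8° V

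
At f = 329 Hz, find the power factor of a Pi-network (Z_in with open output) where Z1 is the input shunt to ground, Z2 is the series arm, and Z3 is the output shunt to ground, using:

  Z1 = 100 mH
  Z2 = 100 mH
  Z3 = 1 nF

Step 1 — Angular frequency: ω = 2π·f = 2π·329 = 2067 rad/s.
Step 2 — Component impedances:
  Z1: Z = jωL = j·2067·0.1 = 0 + j206.7 Ω
  Z2: Z = jωL = j·2067·0.1 = 0 + j206.7 Ω
  Z3: Z = 1/(jωC) = -j/(ω·C) = 0 - j4.838e+05 Ω
Step 3 — With open output, the series arm Z2 and the output shunt Z3 appear in series to ground: Z2 + Z3 = 0 - j4.835e+05 Ω.
Step 4 — Parallel with input shunt Z1: Z_in = Z1 || (Z2 + Z3) = 0 + j206.8 Ω = 206.8∠90.0° Ω.
Step 5 — Power factor: PF = cos(φ) = Re(Z)/|Z| = -0/206.8 = -0.
Step 6 — Type: Im(Z) = 206.8 ⇒ lagging (phase φ = 90.0°).

PF = -0 (lagging, φ = 90.0°)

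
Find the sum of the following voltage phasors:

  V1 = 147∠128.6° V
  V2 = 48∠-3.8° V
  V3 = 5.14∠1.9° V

Step 1 — Convert each phasor to rectangular form:
  V1 = 147·(cos(128.6°) + j·sin(128.6°)) = -91.71 + j114.9 V
  V2 = 48·(cos(-3.8°) + j·sin(-3.8°)) = 47.89 - j3.181 V
  V3 = 5.14·(cos(1.9°) + j·sin(1.9°)) = 5.137 + j0.1704 V
Step 2 — Sum components: V_total = -38.68 + j111.9 V.
Step 3 — Convert to polar: |V_total| = 118.4 V, ∠V_total = 109.1°.

V_total = 118.4∠109.1° V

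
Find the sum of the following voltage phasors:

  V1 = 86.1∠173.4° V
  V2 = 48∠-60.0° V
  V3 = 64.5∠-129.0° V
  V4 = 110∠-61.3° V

Step 1 — Convert each phasor to rectangular form:
  V1 = 86.1·(cos(173.4°) + j·sin(173.4°)) = -85.53 + j9.896 V
  V2 = 48·(cos(-60.0°) + j·sin(-60.0°)) = 24 - j41.57 V
  V3 = 64.5·(cos(-129.0°) + j·sin(-129.0°)) = -40.59 - j50.13 V
  V4 = 110·(cos(-61.3°) + j·sin(-61.3°)) = 52.82 - j96.49 V
Step 2 — Sum components: V_total = -49.3 - j178.3 V.
Step 3 — Convert to polar: |V_total| = 185 V, ∠V_total = -105.5°.

V_total = 185∠-105.5° V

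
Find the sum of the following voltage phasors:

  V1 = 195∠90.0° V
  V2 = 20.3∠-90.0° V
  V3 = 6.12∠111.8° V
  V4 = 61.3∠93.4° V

Step 1 — Convert each phasor to rectangular form:
  V1 = 195·(cos(90.0°) + j·sin(90.0°)) = 0 + j195 V
  V2 = 20.3·(cos(-90.0°) + j·sin(-90.0°)) = 0 - j20.3 V
  V3 = 6.12·(cos(111.8°) + j·sin(111.8°)) = -2.273 + j5.682 V
  V4 = 61.3·(cos(93.4°) + j·sin(93.4°)) = -3.635 + j61.19 V
Step 2 — Sum components: V_total = -5.908 + j241.6 V.
Step 3 — Convert to polar: |V_total| = 241.6 V, ∠V_total = 91.4°.

V_total = 241.6∠91.4° V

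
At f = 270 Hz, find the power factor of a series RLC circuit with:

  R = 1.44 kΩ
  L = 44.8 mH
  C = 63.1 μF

Step 1 — Angular frequency: ω = 2π·f = 2π·270 = 1696 rad/s.
Step 2 — Component impedances:
  R: Z = R = 1440 Ω
  L: Z = jωL = j·1696·0.0448 = 0 + j76 Ω
  C: Z = 1/(jωC) = -j/(ω·C) = 0 - j9.342 Ω
Step 3 — Series combination: Z_total = R + L + C = 1440 + j66.66 Ω = 1442∠2.7° Ω.
Step 4 — Power factor: PF = cos(φ) = Re(Z)/|Z| = 1440/1441.54 = 0.9989.
Step 5 — Type: Im(Z) = 66.66 ⇒ lagging (phase φ = 2.7°).

PF = 0.9989 (lagging, φ = 2.7°)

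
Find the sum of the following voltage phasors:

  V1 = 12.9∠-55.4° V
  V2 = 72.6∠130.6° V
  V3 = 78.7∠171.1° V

Step 1 — Convert each phasor to rectangular form:
  V1 = 12.9·(cos(-55.4°) + j·sin(-55.4°)) = 7.325 - j10.62 V
  V2 = 72.6·(cos(130.6°) + j·sin(130.6°)) = -47.25 + j55.12 V
  V3 = 78.7·(cos(171.1°) + j·sin(171.1°)) = -77.75 + j12.18 V
Step 2 — Sum components: V_total = -117.7 + j56.68 V.
Step 3 — Convert to polar: |V_total| = 130.6 V, ∠V_total = 154.3°.

V_total = 130.6∠154.3° V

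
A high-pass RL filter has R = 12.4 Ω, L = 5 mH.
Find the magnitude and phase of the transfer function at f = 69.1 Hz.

Step 1 — Angular frequency: ω = 2π·69.1 = 434.2 rad/s.
Step 2 — Transfer function: H(jω) = jωL/(R + jωL).
Step 3 — Numerator jωL = j·2.171; denominator R + jωL = 12.4 + j2.171.
Step 4 — H = 0.02974 + j0.1699.
Step 5 — Magnitude: |H| = 0.1724 (-15.3 dB); phase: φ = 80.1°.

|H| = 0.1724 (-15.3 dB), φ = 80.1°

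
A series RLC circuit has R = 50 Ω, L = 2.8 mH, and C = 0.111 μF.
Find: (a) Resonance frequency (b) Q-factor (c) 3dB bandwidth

Step 1 — Resonance: ω₀ = 1/√(LC) = 1/√(0.0028·1.11e-07) = 5.672e+04 rad/s.
Step 2 — f₀ = ω₀/(2π) = 9028 Hz.
Step 3 — Series Q: Q = ω₀L/R = 5.672e+04·0.0028/50 = 3.176.
Step 4 — Bandwidth: Δω = ω₀/Q = 1.786e+04 rad/s; BW = Δω/(2π) = 2842 Hz.

(a) f₀ = 9028 Hz  (b) Q = 3.176  (c) BW = 2842 Hz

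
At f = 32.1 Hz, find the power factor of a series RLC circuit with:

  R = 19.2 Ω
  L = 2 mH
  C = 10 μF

Step 1 — Angular frequency: ω = 2π·f = 2π·32.1 = 201.7 rad/s.
Step 2 — Component impedances:
  R: Z = R = 19.2 Ω
  L: Z = jωL = j·201.7·0.002 = 0 + j0.4034 Ω
  C: Z = 1/(jωC) = -j/(ω·C) = 0 - j495.8 Ω
Step 3 — Series combination: Z_total = R + L + C = 19.2 - j495.4 Ω = 495.8∠-87.8° Ω.
Step 4 — Power factor: PF = cos(φ) = Re(Z)/|Z| = 19.2/495.8 = 0.03873.
Step 5 — Type: Im(Z) = -495.4 ⇒ leading (phase φ = -87.8°).

PF = 0.03873 (leading, φ = -87.8°)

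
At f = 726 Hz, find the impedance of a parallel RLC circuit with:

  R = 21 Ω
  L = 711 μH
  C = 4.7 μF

Step 1 — Angular frequency: ω = 2π·f = 2π·726 = 4562 rad/s.
Step 2 — Component impedances:
  R: Z = R = 21 Ω
  L: Z = jωL = j·4562·0.000711 = 0 + j3.243 Ω
  C: Z = 1/(jωC) = -j/(ω·C) = 0 - j46.64 Ω
Step 3 — Parallel combination: 1/Z_total = 1/R + 1/L + 1/C; Z_total = 0.5631 + j3.392 Ω = 3.439∠80.6° Ω.

Z = 0.5631 + j3.392 Ω = 3.439∠80.6° Ω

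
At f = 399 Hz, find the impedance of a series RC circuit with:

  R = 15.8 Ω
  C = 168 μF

Step 1 — Angular frequency: ω = 2π·f = 2π·399 = 2507 rad/s.
Step 2 — Component impedances:
  R: Z = R = 15.8 Ω
  C: Z = 1/(jωC) = -j/(ω·C) = 0 - j2.374 Ω
Step 3 — Series combination: Z_total = R + C = 15.8 - j2.374 Ω = 15.98∠-8.5° Ω.

Z = 15.8 - j2.374 Ω = 15.98∠-8.5° Ω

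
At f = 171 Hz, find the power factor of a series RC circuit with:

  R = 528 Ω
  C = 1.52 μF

Step 1 — Angular frequency: ω = 2π·f = 2π·171 = 1074 rad/s.
Step 2 — Component impedances:
  R: Z = R = 528 Ω
  C: Z = 1/(jωC) = -j/(ω·C) = 0 - j612.3 Ω
Step 3 — Series combination: Z_total = R + C = 528 - j612.3 Ω = 808.5∠-49.2° Ω.
Step 4 — Power factor: PF = cos(φ) = Re(Z)/|Z| = 528/808.53 = 0.653.
Step 5 — Type: Im(Z) = -612.3 ⇒ leading (phase φ = -49.2°).

PF = 0.653 (leading, φ = -49.2°)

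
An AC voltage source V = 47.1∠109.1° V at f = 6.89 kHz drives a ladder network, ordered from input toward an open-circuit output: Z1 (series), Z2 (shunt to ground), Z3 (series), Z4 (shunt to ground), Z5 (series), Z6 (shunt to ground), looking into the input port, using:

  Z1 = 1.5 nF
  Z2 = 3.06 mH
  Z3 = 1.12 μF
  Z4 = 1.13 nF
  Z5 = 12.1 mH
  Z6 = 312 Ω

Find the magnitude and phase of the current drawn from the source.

Step 1 — Angular frequency: ω = 2π·f = 2π·6890 = 4.329e+04 rad/s.
Step 2 — Component impedances:
  Z1: Z = 1/(jωC) = -j/(ω·C) = 0 - j1.54e+04 Ω
  Z2: Z = jωL = j·4.329e+04·0.00306 = 0 + j132.5 Ω
  Z3: Z = 1/(jωC) = -j/(ω·C) = 0 - j20.62 Ω
  Z4: Z = 1/(jωC) = -j/(ω·C) = 0 - j2.044e+04 Ω
  Z5: Z = jωL = j·4.329e+04·0.0121 = 0 + j523.8 Ω
  Z6: Z = R = 312 Ω
Step 3 — Ladder network (open output): work backward from the far end, alternating series and parallel combinations. Z_in = 11.02 - j1.529e+04 Ω = 1.529e+04∠-90.0° Ω.
Step 4 — Source phasor: V = 47.1∠109.1° V = -15.41 + j44.51 V.
Step 5 — Ohm's law: I = V / Z_total = (-15.41 + j44.51) / (11.02 - j1.529e+04) = -0.002912 - j0.001006 A.
Step 6 — Convert to polar: |I| = 0.003081 A, ∠I = -160.9°.

I = 0.003081∠-160.9° A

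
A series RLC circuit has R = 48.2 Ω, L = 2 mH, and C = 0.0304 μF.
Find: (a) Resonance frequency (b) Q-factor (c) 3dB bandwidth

Step 1 — Resonance: ω₀ = 1/√(LC) = 1/√(0.002·3.04e-08) = 1.282e+05 rad/s.
Step 2 — f₀ = ω₀/(2π) = 2.041e+04 Hz.
Step 3 — Series Q: Q = ω₀L/R = 1.282e+05·0.002/48.2 = 5.321.
Step 4 — Bandwidth: Δω = ω₀/Q = 2.41e+04 rad/s; BW = Δω/(2π) = 3836 Hz.

(a) f₀ = 2.041e+04 Hz  (b) Q = 5.321  (c) BW = 3836 Hz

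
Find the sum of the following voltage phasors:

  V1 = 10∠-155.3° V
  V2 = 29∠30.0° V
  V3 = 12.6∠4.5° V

Step 1 — Convert each phasor to rectangular form:
  V1 = 10·(cos(-155.3°) + j·sin(-155.3°)) = -9.085 - j4.179 V
  V2 = 29·(cos(30.0°) + j·sin(30.0°)) = 25.11 + j14.5 V
  V3 = 12.6·(cos(4.5°) + j·sin(4.5°)) = 12.56 + j0.9886 V
Step 2 — Sum components: V_total = 28.59 + j11.31 V.
Step 3 — Convert to polar: |V_total| = 30.75 V, ∠V_total = 21.6°.

V_total = 30.75∠21.6° V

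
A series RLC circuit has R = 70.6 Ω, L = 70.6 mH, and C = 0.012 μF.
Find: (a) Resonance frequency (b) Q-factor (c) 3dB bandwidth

Step 1 — Resonance: ω₀ = 1/√(LC) = 1/√(0.0706·1.2e-08) = 3.436e+04 rad/s.
Step 2 — f₀ = ω₀/(2π) = 5468 Hz.
Step 3 — Series Q: Q = ω₀L/R = 3.436e+04·0.0706/70.6 = 34.36.
Step 4 — Bandwidth: Δω = ω₀/Q = 1000 rad/s; BW = Δω/(2π) = 159.2 Hz.

(a) f₀ = 5468 Hz  (b) Q = 34.36  (c) BW = 159.2 Hz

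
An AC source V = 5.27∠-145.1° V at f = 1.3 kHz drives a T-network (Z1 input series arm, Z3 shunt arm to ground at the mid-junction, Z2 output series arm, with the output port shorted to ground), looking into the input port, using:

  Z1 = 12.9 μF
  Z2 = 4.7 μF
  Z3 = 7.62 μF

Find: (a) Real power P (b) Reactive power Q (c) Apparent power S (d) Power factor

Step 1 — Angular frequency: ω = 2π·f = 2π·1300 = 8168 rad/s.
Step 2 — Component impedances:
  Z1: Z = 1/(jωC) = -j/(ω·C) = 0 - j9.49 Ω
  Z2: Z = 1/(jωC) = -j/(ω·C) = 0 - j26.05 Ω
  Z3: Z = 1/(jωC) = -j/(ω·C) = 0 - j16.07 Ω
Step 3 — With the output port shorted to ground, the output series arm Z2 runs from the junction to ground; the shunt arm Z3 also runs from the junction to ground. They appear in parallel: Z3 || Z2 = 0 - j9.937 Ω.
Step 4 — Series with input arm Z1: Z_in = Z1 + (Z3 || Z2) = 0 - j19.43 Ω = 19.43∠-90.0° Ω.
Step 5 — Source phasor: V = 5.27∠-145.1° V = -4.322 - j3.015 V.
Step 6 — Current: I = V / Z = 0.1552 - j0.2225 A = 0.2713∠-55.1° A.
Step 7 — Complex power: S = V·I* = 0 - j1.43 VA.
Step 8 — Real power: P = Re(S) = 0 W.
Step 9 — Reactive power: Q = Im(S) = -1.43 VAR.
Step 10 — Apparent power: |S| = 1.43 VA.
Step 11 — Power factor: PF = P/|S| = 0 (leading).

(a) P = 0 W  (b) Q = -1.43 VAR  (c) S = 1.43 VA  (d) PF = 0 (leading)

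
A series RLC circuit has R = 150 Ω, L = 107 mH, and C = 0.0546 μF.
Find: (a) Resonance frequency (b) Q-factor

Step 1 — Resonance condition Im(Z)=0 gives ω₀ = 1/√(LC).
Step 2 — ω₀ = 1/√(0.107·5.46e-08) = 1.308e+04 rad/s.
Step 3 — f₀ = ω₀/(2π) = 2082 Hz.
Step 4 — Series Q: Q = ω₀L/R = 1.308e+04·0.107/150 = 9.333.

(a) f₀ = 2082 Hz  (b) Q = 9.333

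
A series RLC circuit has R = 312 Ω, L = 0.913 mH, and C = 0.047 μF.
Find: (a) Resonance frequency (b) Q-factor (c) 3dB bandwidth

Step 1 — Resonance: ω₀ = 1/√(LC) = 1/√(0.000913·4.7e-08) = 1.527e+05 rad/s.
Step 2 — f₀ = ω₀/(2π) = 2.43e+04 Hz.
Step 3 — Series Q: Q = ω₀L/R = 1.527e+05·0.000913/312 = 0.4467.
Step 4 — Bandwidth: Δω = ω₀/Q = 3.417e+05 rad/s; BW = Δω/(2π) = 5.439e+04 Hz.

(a) f₀ = 2.43e+04 Hz  (b) Q = 0.4467  (c) BW = 5.439e+04 Hz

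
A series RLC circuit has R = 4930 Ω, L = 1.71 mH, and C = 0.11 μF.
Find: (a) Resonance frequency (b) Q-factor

Step 1 — Resonance condition Im(Z)=0 gives ω₀ = 1/√(LC).
Step 2 — ω₀ = 1/√(0.00171·1.1e-07) = 7.291e+04 rad/s.
Step 3 — f₀ = ω₀/(2π) = 1.16e+04 Hz.
Step 4 — Series Q: Q = ω₀L/R = 7.291e+04·0.00171/4930 = 0.02529.

(a) f₀ = 1.16e+04 Hz  (b) Q = 0.02529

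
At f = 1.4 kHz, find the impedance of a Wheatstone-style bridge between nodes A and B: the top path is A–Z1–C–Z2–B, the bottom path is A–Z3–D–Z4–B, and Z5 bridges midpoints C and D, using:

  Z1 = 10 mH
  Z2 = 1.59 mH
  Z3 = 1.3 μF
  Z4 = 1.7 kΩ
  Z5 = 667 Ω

Step 1 — Angular frequency: ω = 2π·f = 2π·1400 = 8796 rad/s.
Step 2 — Component impedances:
  Z1: Z = jωL = j·8796·0.01 = 0 + j87.96 Ω
  Z2: Z = jωL = j·8796·0.00159 = 0 + j13.99 Ω
  Z3: Z = 1/(jωC) = -j/(ω·C) = 0 - j87.45 Ω
  Z4: Z = R = 1700 Ω
  Z5: Z = R = 667 Ω
Step 3 — Bridge requires nodal analysis (the Z5 bridge couples midpoints C and D, so the two paths cannot be reduced to a simple series/parallel combination). Setting node B to ground and injecting 1 A at node A, the 3-node admittance system at A, C, D solves to V_A = Z_AB = 17.71 + j101.9 Ω = 103.4∠80.1° Ω.

Z = 17.71 + j101.9 Ω = 103.4∠80.1° Ω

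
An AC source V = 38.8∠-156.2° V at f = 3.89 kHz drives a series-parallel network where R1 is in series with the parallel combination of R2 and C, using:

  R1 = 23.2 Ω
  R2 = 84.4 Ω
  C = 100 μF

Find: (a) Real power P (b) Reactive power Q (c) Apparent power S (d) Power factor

Step 1 — Angular frequency: ω = 2π·f = 2π·3890 = 2.444e+04 rad/s.
Step 2 — Component impedances:
  R1: Z = R = 23.2 Ω
  R2: Z = R = 84.4 Ω
  C: Z = 1/(jωC) = -j/(ω·C) = 0 - j0.4091 Ω
Step 3 — Parallel branch: R2 || C = 1/(1/R2 + 1/C) = 0.001983 - j0.4091 Ω.
Step 4 — Series with R1: Z_total = R1 + (R2 || C) = 23.2 - j0.4091 Ω = 23.21∠-1.0° Ω.
Step 5 — Source phasor: V = 38.8∠-156.2° V = -35.5 - j15.66 V.
Step 6 — Current: I = V / Z = -1.518 - j0.7016 A = 1.672∠-155.2° A.
Step 7 — Complex power: S = V·I* = 64.86 - j1.144 VA.
Step 8 — Real power: P = Re(S) = 64.86 W.
Step 9 — Reactive power: Q = Im(S) = -1.144 VAR.
Step 10 — Apparent power: |S| = 64.87 VA.
Step 11 — Power factor: PF = P/|S| = 0.9998 (leading).

(a) P = 64.86 W  (b) Q = -1.144 VAR  (c) S = 64.87 VA  (d) PF = 0.9998 (leading)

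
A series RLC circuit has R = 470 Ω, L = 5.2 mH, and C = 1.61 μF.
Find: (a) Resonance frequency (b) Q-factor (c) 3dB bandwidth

Step 1 — Resonance condition Im(Z)=0 gives ω₀ = 1/√(LC).
Step 2 — ω₀ = 1/√(0.0052·1.61e-06) = 1.093e+04 rad/s.
Step 3 — f₀ = ω₀/(2π) = 1739 Hz.
Step 4 — Series Q: Q = ω₀L/R = 1.093e+04·0.0052/470 = 0.1209.
Step 5 — 3dB bandwidth: Δω = ω₀/Q = 9.038e+04 rad/s; BW = Δω/(2π) = 1.439e+04 Hz.

(a) f₀ = 1739 Hz  (b) Q = 0.1209  (c) BW = 1.439e+04 Hz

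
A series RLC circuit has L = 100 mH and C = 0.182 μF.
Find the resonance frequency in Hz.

Step 1 — Resonance condition Im(Z)=0 gives ω₀ = 1/√(LC).
Step 2 — ω₀ = 1/√(0.1·1.82e-07) = 7412 rad/s.
Step 3 — f₀ = ω₀/(2π) = 1180 Hz.

f₀ = 1180 Hz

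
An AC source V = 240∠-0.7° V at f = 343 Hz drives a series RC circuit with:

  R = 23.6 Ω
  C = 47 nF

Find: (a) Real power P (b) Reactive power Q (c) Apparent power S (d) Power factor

Step 1 — Angular frequency: ω = 2π·f = 2π·343 = 2155 rad/s.
Step 2 — Component impedances:
  R: Z = R = 23.6 Ω
  C: Z = 1/(jωC) = -j/(ω·C) = 0 - j9873 Ω
Step 3 — Series combination: Z_total = R + C = 23.6 - j9873 Ω = 9873∠-89.9° Ω.
Step 4 — Source phasor: V = 240∠-0.7° V = 240 - j2.932 V.
Step 5 — Current: I = V / Z = 0.0003551 + j0.02431 A = 0.02431∠89.2° A.
Step 6 — Complex power: S = V·I* = 0.01395 - j5.834 VA.
Step 7 — Real power: P = Re(S) = 0.01395 W.
Step 8 — Reactive power: Q = Im(S) = -5.834 VAR.
Step 9 — Apparent power: |S| = 5.834 VA.
Step 10 — Power factor: PF = P/|S| = 0.00239 (leading).

(a) P = 0.01395 W  (b) Q = -5.834 VAR  (c) S = 5.834 VA  (d) PF = 0.00239 (leading)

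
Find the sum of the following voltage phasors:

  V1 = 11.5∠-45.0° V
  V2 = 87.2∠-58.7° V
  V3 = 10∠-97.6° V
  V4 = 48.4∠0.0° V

Step 1 — Convert each phasor to rectangular form:
  V1 = 11.5·(cos(-45.0°) + j·sin(-45.0°)) = 8.132 - j8.132 V
  V2 = 87.2·(cos(-58.7°) + j·sin(-58.7°)) = 45.3 - j74.51 V
  V3 = 10·(cos(-97.6°) + j·sin(-97.6°)) = -1.323 - j9.912 V
  V4 = 48.4·(cos(0.0°) + j·sin(0.0°)) = 48.4 V
Step 2 — Sum components: V_total = 100.5 - j92.55 V.
Step 3 — Convert to polar: |V_total| = 136.6 V, ∠V_total = -42.6°.

V_total = 136.6∠-42.6° V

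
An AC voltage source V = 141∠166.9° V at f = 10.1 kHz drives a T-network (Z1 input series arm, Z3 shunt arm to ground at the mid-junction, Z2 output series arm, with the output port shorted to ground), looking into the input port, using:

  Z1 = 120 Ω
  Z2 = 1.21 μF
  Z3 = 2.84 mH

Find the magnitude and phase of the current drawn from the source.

Step 1 — Angular frequency: ω = 2π·f = 2π·1.01e+04 = 6.346e+04 rad/s.
Step 2 — Component impedances:
  Z1: Z = R = 120 Ω
  Z2: Z = 1/(jωC) = -j/(ω·C) = 0 - j13.02 Ω
  Z3: Z = jωL = j·6.346e+04·0.00284 = 0 + j180.2 Ω
Step 3 — With the output port shorted to ground, the output series arm Z2 runs from the junction to ground; the shunt arm Z3 also runs from the junction to ground. They appear in parallel: Z3 || Z2 = 0 - j14.04 Ω.
Step 4 — Series with input arm Z1: Z_in = Z1 + (Z3 || Z2) = 120 - j14.04 Ω = 120.8∠-6.7° Ω.
Step 5 — Source phasor: V = 141∠166.9° V = -137.3 + j31.96 V.
Step 6 — Ohm's law: I = V / Z_total = (-137.3 + j31.96) / (120 - j14.04) = -1.16 + j0.1307 A.
Step 7 — Convert to polar: |I| = 1.167 A, ∠I = 173.6°.

I = 1.167∠173.6° A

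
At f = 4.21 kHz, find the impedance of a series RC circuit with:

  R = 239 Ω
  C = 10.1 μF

Step 1 — Angular frequency: ω = 2π·f = 2π·4210 = 2.645e+04 rad/s.
Step 2 — Component impedances:
  R: Z = R = 239 Ω
  C: Z = 1/(jωC) = -j/(ω·C) = 0 - j3.743 Ω
Step 3 — Series combination: Z_total = R + C = 239 - j3.743 Ω = 239∠-0.9° Ω.

Z = 239 - j3.743 Ω = 239∠-0.9° Ω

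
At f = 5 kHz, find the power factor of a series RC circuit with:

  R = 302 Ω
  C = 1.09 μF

Step 1 — Angular frequency: ω = 2π·f = 2π·5000 = 3.142e+04 rad/s.
Step 2 — Component impedances:
  R: Z = R = 302 Ω
  C: Z = 1/(jωC) = -j/(ω·C) = 0 - j29.2 Ω
Step 3 — Series combination: Z_total = R + C = 302 - j29.2 Ω = 303.4∠-5.5° Ω.
Step 4 — Power factor: PF = cos(φ) = Re(Z)/|Z| = 302/303.4 = 0.9954.
Step 5 — Type: Im(Z) = -29.2 ⇒ leading (phase φ = -5.5°).

PF = 0.9954 (leading, φ = -5.5°)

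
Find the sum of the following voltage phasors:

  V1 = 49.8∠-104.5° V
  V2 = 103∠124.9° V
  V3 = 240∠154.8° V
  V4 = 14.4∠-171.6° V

Step 1 — Convert each phasor to rectangular form:
  V1 = 49.8·(cos(-104.5°) + j·sin(-104.5°)) = -12.47 - j48.21 V
  V2 = 103·(cos(124.9°) + j·sin(124.9°)) = -58.93 + j84.48 V
  V3 = 240·(cos(154.8°) + j·sin(154.8°)) = -217.2 + j102.2 V
  V4 = 14.4·(cos(-171.6°) + j·sin(-171.6°)) = -14.25 - j2.104 V
Step 2 — Sum components: V_total = -302.8 + j136.3 V.
Step 3 — Convert to polar: |V_total| = 332.1 V, ∠V_total = 155.8°.

V_total = 332.1∠155.8° V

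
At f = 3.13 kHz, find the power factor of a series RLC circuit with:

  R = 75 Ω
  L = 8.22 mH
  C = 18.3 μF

Step 1 — Angular frequency: ω = 2π·f = 2π·3130 = 1.967e+04 rad/s.
Step 2 — Component impedances:
  R: Z = R = 75 Ω
  L: Z = jωL = j·1.967e+04·0.00822 = 0 + j161.7 Ω
  C: Z = 1/(jωC) = -j/(ω·C) = 0 - j2.779 Ω
Step 3 — Series combination: Z_total = R + L + C = 75 + j158.9 Ω = 175.7∠64.7° Ω.
Step 4 — Power factor: PF = cos(φ) = Re(Z)/|Z| = 75/175.7 = 0.4269.
Step 5 — Type: Im(Z) = 158.9 ⇒ lagging (phase φ = 64.7°).

PF = 0.4269 (lagging, φ = 64.7°)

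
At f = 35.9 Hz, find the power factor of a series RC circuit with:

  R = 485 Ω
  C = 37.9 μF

Step 1 — Angular frequency: ω = 2π·f = 2π·35.9 = 225.6 rad/s.
Step 2 — Component impedances:
  R: Z = R = 485 Ω
  C: Z = 1/(jωC) = -j/(ω·C) = 0 - j117 Ω
Step 3 — Series combination: Z_total = R + C = 485 - j117 Ω = 498.9∠-13.6° Ω.
Step 4 — Power factor: PF = cos(φ) = Re(Z)/|Z| = 485/498.9 = 0.9721.
Step 5 — Type: Im(Z) = -117 ⇒ leading (phase φ = -13.6°).

PF = 0.9721 (leading, φ = -13.6°)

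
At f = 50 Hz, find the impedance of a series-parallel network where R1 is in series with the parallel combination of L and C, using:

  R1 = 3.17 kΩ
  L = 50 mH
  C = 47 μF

Step 1 — Angular frequency: ω = 2π·f = 2π·50 = 314.2 rad/s.
Step 2 — Component impedances:
  R1: Z = R = 3170 Ω
  L: Z = jωL = j·314.2·0.05 = 0 + j15.71 Ω
  C: Z = 1/(jωC) = -j/(ω·C) = 0 - j67.73 Ω
Step 3 — Parallel branch: L || C = 1/(1/L + 1/C) = 0 + j20.45 Ω.
Step 4 — Series with R1: Z_total = R1 + (L || C) = 3170 + j20.45 Ω = 3170∠0.4° Ω.

Z = 3170 + j20.45 Ω = 3170∠0.4° Ω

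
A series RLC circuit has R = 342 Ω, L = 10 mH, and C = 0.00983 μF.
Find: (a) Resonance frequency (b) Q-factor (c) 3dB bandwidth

Step 1 — Resonance condition Im(Z)=0 gives ω₀ = 1/√(LC).
Step 2 — ω₀ = 1/√(0.01·9.83e-09) = 1.009e+05 rad/s.
Step 3 — f₀ = ω₀/(2π) = 1.605e+04 Hz.
Step 4 — Series Q: Q = ω₀L/R = 1.009e+05·0.01/342 = 2.949.
Step 5 — 3dB bandwidth: Δω = ω₀/Q = 3.42e+04 rad/s; BW = Δω/(2π) = 5443 Hz.

(a) f₀ = 1.605e+04 Hz  (b) Q = 2.949  (c) BW = 5443 Hz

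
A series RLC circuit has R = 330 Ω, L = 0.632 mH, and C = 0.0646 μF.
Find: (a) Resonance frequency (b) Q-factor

Step 1 — Resonance condition Im(Z)=0 gives ω₀ = 1/√(LC).
Step 2 — ω₀ = 1/√(0.000632·6.46e-08) = 1.565e+05 rad/s.
Step 3 — f₀ = ω₀/(2π) = 2.491e+04 Hz.
Step 4 — Series Q: Q = ω₀L/R = 1.565e+05·0.000632/330 = 0.2997.

(a) f₀ = 2.491e+04 Hz  (b) Q = 0.2997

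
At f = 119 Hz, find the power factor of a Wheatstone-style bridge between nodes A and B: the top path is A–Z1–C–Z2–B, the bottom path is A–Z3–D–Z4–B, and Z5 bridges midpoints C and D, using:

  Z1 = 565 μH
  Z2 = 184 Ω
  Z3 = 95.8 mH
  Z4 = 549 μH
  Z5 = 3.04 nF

Step 1 — Angular frequency: ω = 2π·f = 2π·119 = 747.7 rad/s.
Step 2 — Component impedances:
  Z1: Z = jωL = j·747.7·0.000565 = 0 + j0.4224 Ω
  Z2: Z = R = 184 Ω
  Z3: Z = jωL = j·747.7·0.0958 = 0 + j71.63 Ω
  Z4: Z = jωL = j·747.7·0.000549 = 0 + j0.4105 Ω
  Z5: Z = 1/(jωC) = -j/(ω·C) = 0 - j4.399e+05 Ω
Step 3 — Bridge requires nodal analysis (the Z5 bridge couples midpoints C and D, so the two paths cannot be reduced to a simple series/parallel combination). Setting node B to ground and injecting 1 A at node A, the 3-node admittance system at A, C, D solves to V_A = Z_AB = 24.43 + j62.43 Ω = 67.04∠68.6° Ω.
Step 4 — Power factor: PF = cos(φ) = Re(Z)/|Z| = 24.425/67.039 = 0.3643.
Step 5 — Type: Im(Z) = 62.43 ⇒ lagging (phase φ = 68.6°).

PF = 0.3643 (lagging, φ = 68.6°)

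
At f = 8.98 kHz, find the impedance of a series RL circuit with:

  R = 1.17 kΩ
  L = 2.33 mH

Step 1 — Angular frequency: ω = 2π·f = 2π·8980 = 5.642e+04 rad/s.
Step 2 — Component impedances:
  R: Z = R = 1170 Ω
  L: Z = jωL = j·5.642e+04·0.00233 = 0 + j131.5 Ω
Step 3 — Series combination: Z_total = R + L = 1170 + j131.5 Ω = 1177∠6.4° Ω.

Z = 1170 + j131.5 Ω = 1177∠6.4° Ω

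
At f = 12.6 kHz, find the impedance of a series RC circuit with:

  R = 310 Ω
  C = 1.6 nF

Step 1 — Angular frequency: ω = 2π·f = 2π·1.26e+04 = 7.917e+04 rad/s.
Step 2 — Component impedances:
  R: Z = R = 310 Ω
  C: Z = 1/(jωC) = -j/(ω·C) = 0 - j7895 Ω
Step 3 — Series combination: Z_total = R + C = 310 - j7895 Ω = 7901∠-87.8° Ω.

Z = 310 - j7895 Ω = 7901∠-87.8° Ω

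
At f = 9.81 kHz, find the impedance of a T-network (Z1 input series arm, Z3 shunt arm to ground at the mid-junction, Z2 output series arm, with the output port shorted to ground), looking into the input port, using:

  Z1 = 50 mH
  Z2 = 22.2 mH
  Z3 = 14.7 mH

Step 1 — Angular frequency: ω = 2π·f = 2π·9810 = 6.164e+04 rad/s.
Step 2 — Component impedances:
  Z1: Z = jωL = j·6.164e+04·0.05 = 0 + j3082 Ω
  Z2: Z = jωL = j·6.164e+04·0.0222 = 0 + j1368 Ω
  Z3: Z = jωL = j·6.164e+04·0.0147 = 0 + j906.1 Ω
Step 3 — With the output port shorted to ground, the output series arm Z2 runs from the junction to ground; the shunt arm Z3 also runs from the junction to ground. They appear in parallel: Z3 || Z2 = 0 + j545.1 Ω.
Step 4 — Series with input arm Z1: Z_in = Z1 + (Z3 || Z2) = 0 + j3627 Ω = 3627∠90.0° Ω.

Z = 0 + j3627 Ω = 3627∠90.0° Ω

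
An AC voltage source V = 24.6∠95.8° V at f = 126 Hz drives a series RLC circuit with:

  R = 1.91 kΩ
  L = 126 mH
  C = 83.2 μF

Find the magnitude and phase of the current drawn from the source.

Step 1 — Angular frequency: ω = 2π·f = 2π·126 = 791.7 rad/s.
Step 2 — Component impedances:
  R: Z = R = 1910 Ω
  L: Z = jωL = j·791.7·0.126 = 0 + j99.75 Ω
  C: Z = 1/(jωC) = -j/(ω·C) = 0 - j15.18 Ω
Step 3 — Series combination: Z_total = R + L + C = 1910 + j84.57 Ω = 1912∠2.5° Ω.
Step 4 — Source phasor: V = 24.6∠95.8° V = -2.486 + j24.47 V.
Step 5 — Ohm's law: I = V / Z_total = (-2.486 + j24.47) / (1910 + j84.57) = -0.0007328 + j0.01285 A.
Step 6 — Convert to polar: |I| = 0.01287 A, ∠I = 93.3°.

I = 0.01287∠93.3° A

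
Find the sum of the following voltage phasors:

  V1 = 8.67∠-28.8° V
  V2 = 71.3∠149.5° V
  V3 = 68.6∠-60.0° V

Step 1 — Convert each phasor to rectangular form:
  V1 = 8.67·(cos(-28.8°) + j·sin(-28.8°)) = 7.598 - j4.177 V
  V2 = 71.3·(cos(149.5°) + j·sin(149.5°)) = -61.43 + j36.19 V
  V3 = 68.6·(cos(-60.0°) + j·sin(-60.0°)) = 34.3 - j59.41 V
Step 2 — Sum components: V_total = -19.54 - j27.4 V.
Step 3 — Convert to polar: |V_total| = 33.65 V, ∠V_total = -125.5°.

V_total = 33.65∠-125.5° V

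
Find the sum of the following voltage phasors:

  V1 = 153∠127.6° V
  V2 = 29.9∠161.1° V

Step 1 — Convert each phasor to rectangular form:
  V1 = 153·(cos(127.6°) + j·sin(127.6°)) = -93.35 + j121.2 V
  V2 = 29.9·(cos(161.1°) + j·sin(161.1°)) = -28.29 + j9.685 V
Step 2 — Sum components: V_total = -121.6 + j130.9 V.
Step 3 — Convert to polar: |V_total| = 178.7 V, ∠V_total = 132.9°.

V_total = 178.7∠132.9° V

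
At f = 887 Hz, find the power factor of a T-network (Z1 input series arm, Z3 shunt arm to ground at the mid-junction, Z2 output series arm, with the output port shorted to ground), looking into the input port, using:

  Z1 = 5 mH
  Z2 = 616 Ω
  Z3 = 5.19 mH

Step 1 — Angular frequency: ω = 2π·f = 2π·887 = 5573 rad/s.
Step 2 — Component impedances:
  Z1: Z = jωL = j·5573·0.005 = 0 + j27.87 Ω
  Z2: Z = R = 616 Ω
  Z3: Z = jωL = j·5573·0.00519 = 0 + j28.92 Ω
Step 3 — With the output port shorted to ground, the output series arm Z2 runs from the junction to ground; the shunt arm Z3 also runs from the junction to ground. They appear in parallel: Z3 || Z2 = 1.355 + j28.86 Ω.
Step 4 — Series with input arm Z1: Z_in = Z1 + (Z3 || Z2) = 1.355 + j56.73 Ω = 56.74∠88.6° Ω.
Step 5 — Power factor: PF = cos(φ) = Re(Z)/|Z| = 1.355/56.74 = 0.02388.
Step 6 — Type: Im(Z) = 56.73 ⇒ lagging (phase φ = 88.6°).

PF = 0.02388 (lagging, φ = 88.6°)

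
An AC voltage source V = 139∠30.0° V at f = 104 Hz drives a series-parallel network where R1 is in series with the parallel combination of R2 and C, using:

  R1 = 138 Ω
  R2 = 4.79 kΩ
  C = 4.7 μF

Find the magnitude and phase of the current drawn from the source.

Step 1 — Angular frequency: ω = 2π·f = 2π·104 = 653.5 rad/s.
Step 2 — Component impedances:
  R1: Z = R = 138 Ω
  R2: Z = R = 4790 Ω
  C: Z = 1/(jωC) = -j/(ω·C) = 0 - j325.6 Ω
Step 3 — Parallel branch: R2 || C = 1/(1/R2 + 1/C) = 22.03 - j324.1 Ω.
Step 4 — Series with R1: Z_total = R1 + (R2 || C) = 160 - j324.1 Ω = 361.5∠-63.7° Ω.
Step 5 — Source phasor: V = 139∠30.0° V = 120.4 + j69.5 V.
Step 6 — Ohm's law: I = V / Z_total = (120.4 + j69.5) / (160 - j324.1) = -0.02496 + j0.3837 A.
Step 7 — Convert to polar: |I| = 0.3845 A, ∠I = 93.7°.

I = 0.3845∠93.7° A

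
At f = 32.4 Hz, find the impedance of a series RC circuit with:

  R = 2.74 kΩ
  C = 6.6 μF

Step 1 — Angular frequency: ω = 2π·f = 2π·32.4 = 203.6 rad/s.
Step 2 — Component impedances:
  R: Z = R = 2740 Ω
  C: Z = 1/(jωC) = -j/(ω·C) = 0 - j744.3 Ω
Step 3 — Series combination: Z_total = R + C = 2740 - j744.3 Ω = 2839∠-15.2° Ω.

Z = 2740 - j744.3 Ω = 2839∠-15.2° Ω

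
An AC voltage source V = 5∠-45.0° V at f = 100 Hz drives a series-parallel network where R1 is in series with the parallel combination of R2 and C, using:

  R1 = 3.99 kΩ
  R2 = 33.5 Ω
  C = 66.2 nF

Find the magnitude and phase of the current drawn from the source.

Step 1 — Angular frequency: ω = 2π·f = 2π·100 = 628.3 rad/s.
Step 2 — Component impedances:
  R1: Z = R = 3990 Ω
  R2: Z = R = 33.5 Ω
  C: Z = 1/(jωC) = -j/(ω·C) = 0 - j2.404e+04 Ω
Step 3 — Parallel branch: R2 || C = 1/(1/R2 + 1/C) = 33.5 - j0.04668 Ω.
Step 4 — Series with R1: Z_total = R1 + (R2 || C) = 4023 - j0.04668 Ω = 4023∠-0.0° Ω.
Step 5 — Source phasor: V = 5∠-45.0° V = 3.536 - j3.536 V.
Step 6 — Ohm's law: I = V / Z_total = (3.536 - j3.536) / (4023 - j0.04668) = 0.0008787 - j0.0008787 A.
Step 7 — Convert to polar: |I| = 0.001243 A, ∠I = -45.0°.

I = 0.001243∠-45.0° A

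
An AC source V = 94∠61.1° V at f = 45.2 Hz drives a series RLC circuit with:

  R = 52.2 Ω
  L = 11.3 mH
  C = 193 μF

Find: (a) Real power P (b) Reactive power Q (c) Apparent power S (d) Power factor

Step 1 — Angular frequency: ω = 2π·f = 2π·45.2 = 284 rad/s.
Step 2 — Component impedances:
  R: Z = R = 52.2 Ω
  L: Z = jωL = j·284·0.0113 = 0 + j3.209 Ω
  C: Z = 1/(jωC) = -j/(ω·C) = 0 - j18.24 Ω
Step 3 — Series combination: Z_total = R + L + C = 52.2 - j15.03 Ω = 54.32∠-16.1° Ω.
Step 4 — Source phasor: V = 94∠61.1° V = 45.43 + j82.29 V.
Step 5 — Current: I = V / Z = 0.3843 + j1.687 A = 1.73∠77.2° A.
Step 6 — Complex power: S = V·I* = 156.3 - j45.02 VA.
Step 7 — Real power: P = Re(S) = 156.3 W.
Step 8 — Reactive power: Q = Im(S) = -45.02 VAR.
Step 9 — Apparent power: |S| = 162.7 VA.
Step 10 — Power factor: PF = P/|S| = 0.9609 (leading).

(a) P = 156.3 W  (b) Q = -45.02 VAR  (c) S = 162.7 VA  (d) PF = 0.9609 (leading)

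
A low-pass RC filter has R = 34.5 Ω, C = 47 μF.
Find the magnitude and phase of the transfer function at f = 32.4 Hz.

Step 1 — Angular frequency: ω = 2π·32.4 = 203.6 rad/s.
Step 2 — Transfer function: H(jω) = 1/(1 + jωRC).
Step 3 — Denominator: 1 + jωRC = 1 + j·203.6·34.5·4.7e-05 = 1 + j0.3301.
Step 4 — H = 0.9017 - j0.2977.
Step 5 — Magnitude: |H| = 0.9496 (-0.4 dB); phase: φ = -18.3°.

|H| = 0.9496 (-0.4 dB), φ = -18.3°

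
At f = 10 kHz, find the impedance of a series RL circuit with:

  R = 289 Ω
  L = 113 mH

Step 1 — Angular frequency: ω = 2π·f = 2π·1e+04 = 6.283e+04 rad/s.
Step 2 — Component impedances:
  R: Z = R = 289 Ω
  L: Z = jωL = j·6.283e+04·0.113 = 0 + j7100 Ω
Step 3 — Series combination: Z_total = R + L = 289 + j7100 Ω = 7106∠87.7° Ω.

Z = 289 + j7100 Ω = 7106∠87.7° Ω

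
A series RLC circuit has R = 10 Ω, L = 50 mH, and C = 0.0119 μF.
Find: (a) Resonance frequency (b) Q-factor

Step 1 — Resonance condition Im(Z)=0 gives ω₀ = 1/√(LC).
Step 2 — ω₀ = 1/√(0.05·1.19e-08) = 4.1e+04 rad/s.
Step 3 — f₀ = ω₀/(2π) = 6525 Hz.
Step 4 — Series Q: Q = ω₀L/R = 4.1e+04·0.05/10 = 205.

(a) f₀ = 6525 Hz  (b) Q = 205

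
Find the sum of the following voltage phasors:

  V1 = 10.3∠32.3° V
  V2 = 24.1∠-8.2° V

Step 1 — Convert each phasor to rectangular form:
  V1 = 10.3·(cos(32.3°) + j·sin(32.3°)) = 8.706 + j5.504 V
  V2 = 24.1·(cos(-8.2°) + j·sin(-8.2°)) = 23.85 - j3.437 V
Step 2 — Sum components: V_total = 32.56 + j2.066 V.
Step 3 — Convert to polar: |V_total| = 32.63 V, ∠V_total = 3.6°.

V_total = 32.63∠3.6° V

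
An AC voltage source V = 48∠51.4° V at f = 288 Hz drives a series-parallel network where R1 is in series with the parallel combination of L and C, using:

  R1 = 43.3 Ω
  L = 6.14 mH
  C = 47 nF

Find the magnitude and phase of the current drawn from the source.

Step 1 — Angular frequency: ω = 2π·f = 2π·288 = 1810 rad/s.
Step 2 — Component impedances:
  R1: Z = R = 43.3 Ω
  L: Z = jωL = j·1810·0.00614 = 0 + j11.11 Ω
  C: Z = 1/(jωC) = -j/(ω·C) = 0 - j1.176e+04 Ω
Step 3 — Parallel branch: L || C = 1/(1/L + 1/C) = 0 + j11.12 Ω.
Step 4 — Series with R1: Z_total = R1 + (L || C) = 43.3 + j11.12 Ω = 44.71∠14.4° Ω.
Step 5 — Source phasor: V = 48∠51.4° V = 29.95 + j37.51 V.
Step 6 — Ohm's law: I = V / Z_total = (29.95 + j37.51) / (43.3 + j11.12) = 0.8575 + j0.6461 A.
Step 7 — Convert to polar: |I| = 1.074 A, ∠I = 37.0°.

I = 1.074∠37.0° A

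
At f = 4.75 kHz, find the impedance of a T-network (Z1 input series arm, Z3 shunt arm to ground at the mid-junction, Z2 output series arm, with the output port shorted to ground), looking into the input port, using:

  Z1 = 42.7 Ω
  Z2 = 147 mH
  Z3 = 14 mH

Step 1 — Angular frequency: ω = 2π·f = 2π·4750 = 2.985e+04 rad/s.
Step 2 — Component impedances:
  Z1: Z = R = 42.7 Ω
  Z2: Z = jωL = j·2.985e+04·0.147 = 0 + j4387 Ω
  Z3: Z = jωL = j·2.985e+04·0.014 = 0 + j417.8 Ω
Step 3 — With the output port shorted to ground, the output series arm Z2 runs from the junction to ground; the shunt arm Z3 also runs from the junction to ground. They appear in parallel: Z3 || Z2 = 0 + j381.5 Ω.
Step 4 — Series with input arm Z1: Z_in = Z1 + (Z3 || Z2) = 42.7 + j381.5 Ω = 383.9∠83.6° Ω.

Z = 42.7 + j381.5 Ω = 383.9∠83.6° Ω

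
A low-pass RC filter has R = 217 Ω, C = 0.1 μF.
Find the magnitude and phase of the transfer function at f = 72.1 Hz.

Step 1 — Angular frequency: ω = 2π·72.1 = 453 rad/s.
Step 2 — Transfer function: H(jω) = 1/(1 + jωRC).
Step 3 — Denominator: 1 + jωRC = 1 + j·453·217·1e-07 = 1 + j0.00983.
Step 4 — H = 0.9999 - j0.00983.
Step 5 — Magnitude: |H| = 1 (-0.0 dB); phase: φ = -0.6°.

|H| = 1 (-0.0 dB), φ = -0.6°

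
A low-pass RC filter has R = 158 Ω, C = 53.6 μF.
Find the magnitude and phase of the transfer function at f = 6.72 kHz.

Step 1 — Angular frequency: ω = 2π·6720 = 4.222e+04 rad/s.
Step 2 — Transfer function: H(jω) = 1/(1 + jωRC).
Step 3 — Denominator: 1 + jωRC = 1 + j·4.222e+04·158·5.36e-05 = 1 + j357.6.
Step 4 — H = 7.821e-06 - j0.002797.
Step 5 — Magnitude: |H| = 0.002797 (-51.1 dB); phase: φ = -89.8°.

|H| = 0.002797 (-51.1 dB), φ = -89.8°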